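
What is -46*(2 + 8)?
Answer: -460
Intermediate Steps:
-46*(2 + 8) = -46*10 = -460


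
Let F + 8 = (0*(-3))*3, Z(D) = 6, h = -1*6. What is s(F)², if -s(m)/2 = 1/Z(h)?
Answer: ⅑ ≈ 0.11111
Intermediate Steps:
h = -6
F = -8 (F = -8 + (0*(-3))*3 = -8 + 0*3 = -8 + 0 = -8)
s(m) = -⅓ (s(m) = -2/6 = -2*⅙ = -⅓)
s(F)² = (-⅓)² = ⅑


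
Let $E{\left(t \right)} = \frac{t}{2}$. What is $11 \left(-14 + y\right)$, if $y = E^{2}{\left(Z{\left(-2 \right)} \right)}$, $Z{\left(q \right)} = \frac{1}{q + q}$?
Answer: $- \frac{9845}{64} \approx -153.83$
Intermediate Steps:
$Z{\left(q \right)} = \frac{1}{2 q}$
$E{\left(t \right)} = \frac{t}{2}$ ($E{\left(t \right)} = t \frac{1}{2} = \frac{t}{2}$)
$y = \frac{1}{64}$ ($y = \left(\frac{\frac{1}{2} \frac{1}{-2}}{2}\right)^{2} = \left(\frac{\frac{1}{2} \left(- \frac{1}{2}\right)}{2}\right)^{2} = \left(\frac{1}{2} \left(- \frac{1}{4}\right)\right)^{2} = \left(- \frac{1}{8}\right)^{2} = \frac{1}{64} \approx 0.015625$)
$11 \left(-14 + y\right) = 11 \left(-14 + \frac{1}{64}\right) = 11 \left(- \frac{895}{64}\right) = - \frac{9845}{64}$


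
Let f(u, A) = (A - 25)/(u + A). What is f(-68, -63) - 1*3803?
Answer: -498105/131 ≈ -3802.3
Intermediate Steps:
f(u, A) = (-25 + A)/(A + u)
f(-68, -63) - 1*3803 = (-25 - 63)/(-63 - 68) - 1*3803 = -88/(-131) - 3803 = -1/131*(-88) - 3803 = 88/131 - 3803 = -498105/131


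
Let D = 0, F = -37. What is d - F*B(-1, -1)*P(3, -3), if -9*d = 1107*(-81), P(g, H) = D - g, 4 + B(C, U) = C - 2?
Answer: 10740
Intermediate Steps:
B(C, U) = -6 + C (B(C, U) = -4 + (C - 2) = -4 + (-2 + C) = -6 + C)
P(g, H) = -g (P(g, H) = 0 - g = -g)
d = 9963 (d = -123*(-81) = -⅑*(-89667) = 9963)
d - F*B(-1, -1)*P(3, -3) = 9963 - (-37*(-6 - 1))*(-1*3) = 9963 - (-37*(-7))*(-3) = 9963 - 259*(-3) = 9963 - 1*(-777) = 9963 + 777 = 10740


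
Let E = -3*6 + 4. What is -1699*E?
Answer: 23786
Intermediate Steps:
E = -14 (E = -18 + 4 = -14)
-1699*E = -1699*(-14) = 23786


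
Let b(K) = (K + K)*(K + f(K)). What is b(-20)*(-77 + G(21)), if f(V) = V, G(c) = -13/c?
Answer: -2608000/21 ≈ -1.2419e+5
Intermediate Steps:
b(K) = 4*K² (b(K) = (K + K)*(K + K) = (2*K)*(2*K) = 4*K²)
b(-20)*(-77 + G(21)) = (4*(-20)²)*(-77 - 13/21) = (4*400)*(-77 - 13*1/21) = 1600*(-77 - 13/21) = 1600*(-1630/21) = -2608000/21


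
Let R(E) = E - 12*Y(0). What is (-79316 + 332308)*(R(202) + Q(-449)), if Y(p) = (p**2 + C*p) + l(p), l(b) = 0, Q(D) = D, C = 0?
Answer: -62489024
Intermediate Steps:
Y(p) = p**2 (Y(p) = (p**2 + 0*p) + 0 = (p**2 + 0) + 0 = p**2 + 0 = p**2)
R(E) = E (R(E) = E - 12*0**2 = E - 12*0 = E + 0 = E)
(-79316 + 332308)*(R(202) + Q(-449)) = (-79316 + 332308)*(202 - 449) = 252992*(-247) = -62489024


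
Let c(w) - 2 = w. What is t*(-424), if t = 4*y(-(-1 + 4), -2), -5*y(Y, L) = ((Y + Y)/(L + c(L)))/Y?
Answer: -1696/5 ≈ -339.20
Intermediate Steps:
c(w) = 2 + w
y(Y, L) = -2/(5*(2 + 2*L)) (y(Y, L) = -(Y + Y)/(L + (2 + L))/(5*Y) = -(2*Y)/(2 + 2*L)/(5*Y) = -2*Y/(2 + 2*L)/(5*Y) = -2/(5*(2 + 2*L)))
t = 4/5 (t = 4*(-1/(5 + 5*(-2))) = 4*(-1/(5 - 10)) = 4*(-1/(-5)) = 4*(-1*(-1/5)) = 4*(1/5) = 4/5 ≈ 0.80000)
t*(-424) = (4/5)*(-424) = -1696/5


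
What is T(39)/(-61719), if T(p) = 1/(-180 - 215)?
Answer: 1/24379005 ≈ 4.1019e-8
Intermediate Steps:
T(p) = -1/395 (T(p) = 1/(-395) = -1/395)
T(39)/(-61719) = -1/395/(-61719) = -1/395*(-1/61719) = 1/24379005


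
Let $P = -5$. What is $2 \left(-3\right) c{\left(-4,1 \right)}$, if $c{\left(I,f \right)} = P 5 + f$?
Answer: $144$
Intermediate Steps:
$c{\left(I,f \right)} = -25 + f$ ($c{\left(I,f \right)} = \left(-5\right) 5 + f = -25 + f$)
$2 \left(-3\right) c{\left(-4,1 \right)} = 2 \left(-3\right) \left(-25 + 1\right) = \left(-6\right) \left(-24\right) = 144$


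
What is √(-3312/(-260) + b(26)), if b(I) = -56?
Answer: 2*I*√45695/65 ≈ 6.5773*I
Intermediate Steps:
√(-3312/(-260) + b(26)) = √(-3312/(-260) - 56) = √(-3312*(-1/260) - 56) = √(828/65 - 56) = √(-2812/65) = 2*I*√45695/65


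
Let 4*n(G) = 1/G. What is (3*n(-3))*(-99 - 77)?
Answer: 44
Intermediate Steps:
n(G) = 1/(4*G)
(3*n(-3))*(-99 - 77) = (3*((¼)/(-3)))*(-99 - 77) = (3*((¼)*(-⅓)))*(-176) = (3*(-1/12))*(-176) = -¼*(-176) = 44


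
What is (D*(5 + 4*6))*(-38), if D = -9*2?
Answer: 19836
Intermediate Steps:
D = -18
(D*(5 + 4*6))*(-38) = -18*(5 + 4*6)*(-38) = -18*(5 + 24)*(-38) = -18*29*(-38) = -522*(-38) = 19836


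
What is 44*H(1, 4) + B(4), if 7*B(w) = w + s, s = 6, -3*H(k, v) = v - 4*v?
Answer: 1242/7 ≈ 177.43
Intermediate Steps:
H(k, v) = v (H(k, v) = -(v - 4*v)/3 = -(-1)*v = v)
B(w) = 6/7 + w/7 (B(w) = (w + 6)/7 = (6 + w)/7 = 6/7 + w/7)
44*H(1, 4) + B(4) = 44*4 + (6/7 + (⅐)*4) = 176 + (6/7 + 4/7) = 176 + 10/7 = 1242/7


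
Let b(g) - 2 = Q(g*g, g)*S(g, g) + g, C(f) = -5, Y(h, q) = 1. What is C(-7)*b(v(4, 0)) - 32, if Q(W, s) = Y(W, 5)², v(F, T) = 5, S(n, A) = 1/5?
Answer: -68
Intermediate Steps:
S(n, A) = ⅕
Q(W, s) = 1 (Q(W, s) = 1² = 1)
b(g) = 11/5 + g (b(g) = 2 + (1*(⅕) + g) = 2 + (⅕ + g) = 11/5 + g)
C(-7)*b(v(4, 0)) - 32 = -5*(11/5 + 5) - 32 = -5*36/5 - 32 = -36 - 32 = -68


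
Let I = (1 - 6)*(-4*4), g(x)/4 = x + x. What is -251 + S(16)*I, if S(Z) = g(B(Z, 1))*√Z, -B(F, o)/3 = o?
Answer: -7931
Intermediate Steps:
B(F, o) = -3*o
g(x) = 8*x (g(x) = 4*(x + x) = 4*(2*x) = 8*x)
S(Z) = -24*√Z (S(Z) = (8*(-3*1))*√Z = (8*(-3))*√Z = -24*√Z)
I = 80 (I = -5*(-16) = 80)
-251 + S(16)*I = -251 - 24*√16*80 = -251 - 24*4*80 = -251 - 96*80 = -251 - 7680 = -7931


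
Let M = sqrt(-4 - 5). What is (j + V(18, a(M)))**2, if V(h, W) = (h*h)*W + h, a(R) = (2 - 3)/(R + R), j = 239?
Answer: 63133 + 27756*I ≈ 63133.0 + 27756.0*I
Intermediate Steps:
M = 3*I (M = sqrt(-9) = 3*I ≈ 3.0*I)
a(R) = -1/(2*R)
V(h, W) = h + W*h**2 (V(h, W) = h**2*W + h = W*h**2 + h = h + W*h**2)
(j + V(18, a(M)))**2 = (239 + 18*(1 - (-I/3)/2*18))**2 = (239 + 18*(1 - (-1)*I/6*18))**2 = (239 + 18*(1 + (I/6)*18))**2 = (239 + 18*(1 + 3*I))**2 = (239 + (18 + 54*I))**2 = (257 + 54*I)**2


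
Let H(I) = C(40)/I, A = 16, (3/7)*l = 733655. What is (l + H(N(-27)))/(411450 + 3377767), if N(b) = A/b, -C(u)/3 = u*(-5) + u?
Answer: 5133155/11367651 ≈ 0.45156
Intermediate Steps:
l = 5135585/3 (l = (7/3)*733655 = 5135585/3 ≈ 1.7119e+6)
C(u) = 12*u (C(u) = -3*(u*(-5) + u) = -3*(-5*u + u) = -(-12)*u = 12*u)
N(b) = 16/b
H(I) = 480/I (H(I) = (12*40)/I = 480/I)
(l + H(N(-27)))/(411450 + 3377767) = (5135585/3 + 480/((16/(-27))))/(411450 + 3377767) = (5135585/3 + 480/((16*(-1/27))))/3789217 = (5135585/3 + 480/(-16/27))*(1/3789217) = (5135585/3 + 480*(-27/16))*(1/3789217) = (5135585/3 - 810)*(1/3789217) = (5133155/3)*(1/3789217) = 5133155/11367651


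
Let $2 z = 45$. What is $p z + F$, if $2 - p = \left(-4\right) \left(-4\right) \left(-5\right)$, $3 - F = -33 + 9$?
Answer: $1872$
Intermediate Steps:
$z = \frac{45}{2}$ ($z = \frac{1}{2} \cdot 45 = \frac{45}{2} \approx 22.5$)
$F = 27$ ($F = 3 - \left(-33 + 9\right) = 3 - -24 = 3 + 24 = 27$)
$p = 82$ ($p = 2 - \left(-4\right) \left(-4\right) \left(-5\right) = 2 - 16 \left(-5\right) = 2 - -80 = 2 + 80 = 82$)
$p z + F = 82 \cdot \frac{45}{2} + 27 = 1845 + 27 = 1872$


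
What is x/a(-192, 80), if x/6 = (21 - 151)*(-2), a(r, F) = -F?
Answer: -39/2 ≈ -19.500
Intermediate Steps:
x = 1560 (x = 6*((21 - 151)*(-2)) = 6*(-130*(-2)) = 6*260 = 1560)
x/a(-192, 80) = 1560/((-1*80)) = 1560/(-80) = 1560*(-1/80) = -39/2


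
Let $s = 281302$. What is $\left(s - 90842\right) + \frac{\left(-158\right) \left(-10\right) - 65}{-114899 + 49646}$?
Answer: $\frac{4142694955}{21751} \approx 1.9046 \cdot 10^{5}$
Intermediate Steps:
$\left(s - 90842\right) + \frac{\left(-158\right) \left(-10\right) - 65}{-114899 + 49646} = \left(281302 - 90842\right) + \frac{\left(-158\right) \left(-10\right) - 65}{-114899 + 49646} = 190460 + \frac{1580 - 65}{-65253} = 190460 + 1515 \left(- \frac{1}{65253}\right) = 190460 - \frac{505}{21751} = \frac{4142694955}{21751}$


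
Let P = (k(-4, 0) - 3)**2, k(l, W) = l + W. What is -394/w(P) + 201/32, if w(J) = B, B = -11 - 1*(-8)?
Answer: 13211/96 ≈ 137.61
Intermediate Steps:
k(l, W) = W + l
B = -3 (B = -11 + 8 = -3)
P = 49 (P = ((0 - 4) - 3)**2 = (-4 - 3)**2 = (-7)**2 = 49)
w(J) = -3
-394/w(P) + 201/32 = -394/(-3) + 201/32 = -394*(-1/3) + 201*(1/32) = 394/3 + 201/32 = 13211/96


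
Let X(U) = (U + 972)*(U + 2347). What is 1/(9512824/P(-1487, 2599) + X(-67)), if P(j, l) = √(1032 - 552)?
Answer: 15475500/30518180755391 - 1189103*√30/61036361510782 ≈ 4.0038e-7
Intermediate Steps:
P(j, l) = 4*√30 (P(j, l) = √480 = 4*√30)
X(U) = (972 + U)*(2347 + U)
1/(9512824/P(-1487, 2599) + X(-67)) = 1/(9512824/((4*√30)) + (2281284 + (-67)² + 3319*(-67))) = 1/(9512824*(√30/120) + (2281284 + 4489 - 222373)) = 1/(1189103*√30/15 + 2063400) = 1/(2063400 + 1189103*√30/15)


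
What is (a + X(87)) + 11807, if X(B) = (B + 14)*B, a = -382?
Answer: 20212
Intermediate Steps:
X(B) = B*(14 + B) (X(B) = (14 + B)*B = B*(14 + B))
(a + X(87)) + 11807 = (-382 + 87*(14 + 87)) + 11807 = (-382 + 87*101) + 11807 = (-382 + 8787) + 11807 = 8405 + 11807 = 20212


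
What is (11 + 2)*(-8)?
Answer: -104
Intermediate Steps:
(11 + 2)*(-8) = 13*(-8) = -104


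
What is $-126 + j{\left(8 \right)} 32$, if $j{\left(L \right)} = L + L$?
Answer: $386$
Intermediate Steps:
$j{\left(L \right)} = 2 L$
$-126 + j{\left(8 \right)} 32 = -126 + 2 \cdot 8 \cdot 32 = -126 + 16 \cdot 32 = -126 + 512 = 386$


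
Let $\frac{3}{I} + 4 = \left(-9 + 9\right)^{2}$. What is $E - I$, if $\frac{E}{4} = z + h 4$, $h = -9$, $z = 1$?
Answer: $- \frac{557}{4} \approx -139.25$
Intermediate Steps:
$E = -140$ ($E = 4 \left(1 - 36\right) = 4 \left(-35\right) = -140$)
$I = - \frac{3}{4}$ ($I = \frac{3}{-4 + \left(-9 + 9\right)^{2}} = \frac{3}{-4 + 0^{2}} = \frac{3}{-4 + 0} = \frac{3}{-4} = 3 \left(- \frac{1}{4}\right) = - \frac{3}{4} \approx -0.75$)
$E - I = -140 - - \frac{3}{4} = -140 + \frac{3}{4} = - \frac{557}{4}$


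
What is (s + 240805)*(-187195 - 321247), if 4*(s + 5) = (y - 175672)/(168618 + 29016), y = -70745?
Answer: -16131239542342881/131756 ≈ -1.2243e+11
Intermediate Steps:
s = -1399699/263512 (s = -5 + ((-70745 - 175672)/(168618 + 29016))/4 = -5 + (-246417/197634)/4 = -5 + (-246417*1/197634)/4 = -5 + (¼)*(-82139/65878) = -5 - 82139/263512 = -1399699/263512 ≈ -5.3117)
(s + 240805)*(-187195 - 321247) = (-1399699/263512 + 240805)*(-187195 - 321247) = (63453607461/263512)*(-508442) = -16131239542342881/131756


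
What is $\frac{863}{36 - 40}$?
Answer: $- \frac{863}{4} \approx -215.75$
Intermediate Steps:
$\frac{863}{36 - 40} = \frac{863}{-4} = 863 \left(- \frac{1}{4}\right) = - \frac{863}{4}$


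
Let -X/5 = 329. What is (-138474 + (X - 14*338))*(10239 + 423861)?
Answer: -62879819100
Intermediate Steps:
X = -1645 (X = -5*329 = -1645)
(-138474 + (X - 14*338))*(10239 + 423861) = (-138474 + (-1645 - 14*338))*(10239 + 423861) = (-138474 + (-1645 - 4732))*434100 = (-138474 - 6377)*434100 = -144851*434100 = -62879819100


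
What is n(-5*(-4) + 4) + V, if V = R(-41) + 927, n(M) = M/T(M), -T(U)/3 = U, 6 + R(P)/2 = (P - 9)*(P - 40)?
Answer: 27044/3 ≈ 9014.7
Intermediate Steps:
R(P) = -12 + 2*(-40 + P)*(-9 + P) (R(P) = -12 + 2*((P - 9)*(P - 40)) = -12 + 2*((-9 + P)*(-40 + P)) = -12 + 2*((-40 + P)*(-9 + P)) = -12 + 2*(-40 + P)*(-9 + P))
T(U) = -3*U
n(M) = -⅓ (n(M) = M/((-3*M)) = M*(-1/(3*M)) = -⅓)
V = 9015 (V = (708 - 98*(-41) + 2*(-41)²) + 927 = (708 + 4018 + 2*1681) + 927 = (708 + 4018 + 3362) + 927 = 8088 + 927 = 9015)
n(-5*(-4) + 4) + V = -⅓ + 9015 = 27044/3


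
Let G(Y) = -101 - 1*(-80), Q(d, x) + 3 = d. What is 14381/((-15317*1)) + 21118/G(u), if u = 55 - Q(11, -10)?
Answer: -323766407/321657 ≈ -1006.6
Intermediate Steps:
Q(d, x) = -3 + d
u = 47 (u = 55 - (-3 + 11) = 55 - 1*8 = 55 - 8 = 47)
G(Y) = -21 (G(Y) = -101 + 80 = -21)
14381/((-15317*1)) + 21118/G(u) = 14381/((-15317*1)) + 21118/(-21) = 14381/(-15317) + 21118*(-1/21) = 14381*(-1/15317) - 21118/21 = -14381/15317 - 21118/21 = -323766407/321657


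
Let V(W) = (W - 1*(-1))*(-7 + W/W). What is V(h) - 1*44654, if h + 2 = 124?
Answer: -45392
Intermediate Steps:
h = 122 (h = -2 + 124 = 122)
V(W) = -6 - 6*W (V(W) = (W + 1)*(-7 + 1) = (1 + W)*(-6) = -6 - 6*W)
V(h) - 1*44654 = (-6 - 6*122) - 1*44654 = (-6 - 732) - 44654 = -738 - 44654 = -45392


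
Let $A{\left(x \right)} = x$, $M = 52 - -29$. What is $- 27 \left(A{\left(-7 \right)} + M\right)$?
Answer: $-1998$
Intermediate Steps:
$M = 81$ ($M = 52 + 29 = 81$)
$- 27 \left(A{\left(-7 \right)} + M\right) = - 27 \left(-7 + 81\right) = \left(-27\right) 74 = -1998$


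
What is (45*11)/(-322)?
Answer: -495/322 ≈ -1.5373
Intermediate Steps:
(45*11)/(-322) = 495*(-1/322) = -495/322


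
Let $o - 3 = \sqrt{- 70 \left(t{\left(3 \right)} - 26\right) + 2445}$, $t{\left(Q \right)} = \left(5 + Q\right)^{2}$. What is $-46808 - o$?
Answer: $-46811 - i \sqrt{215} \approx -46811.0 - 14.663 i$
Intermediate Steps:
$o = 3 + i \sqrt{215}$ ($o = 3 + \sqrt{- 70 \left(\left(5 + 3\right)^{2} - 26\right) + 2445} = 3 + \sqrt{- 70 \left(8^{2} - 26\right) + 2445} = 3 + \sqrt{- 70 \left(64 - 26\right) + 2445} = 3 + \sqrt{\left(-70\right) 38 + 2445} = 3 + \sqrt{-2660 + 2445} = 3 + \sqrt{-215} = 3 + i \sqrt{215} \approx 3.0 + 14.663 i$)
$-46808 - o = -46808 - \left(3 + i \sqrt{215}\right) = -46811 - i \sqrt{215}$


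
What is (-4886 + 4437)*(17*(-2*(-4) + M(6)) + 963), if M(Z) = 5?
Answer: -531616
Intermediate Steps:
(-4886 + 4437)*(17*(-2*(-4) + M(6)) + 963) = (-4886 + 4437)*(17*(-2*(-4) + 5) + 963) = -449*(17*(8 + 5) + 963) = -449*(17*13 + 963) = -449*(221 + 963) = -449*1184 = -531616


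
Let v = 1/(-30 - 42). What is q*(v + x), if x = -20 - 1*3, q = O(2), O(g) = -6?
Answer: 1657/12 ≈ 138.08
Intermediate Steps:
q = -6
x = -23 (x = -20 - 3 = -23)
v = -1/72 (v = 1/(-72) = -1/72 ≈ -0.013889)
q*(v + x) = -6*(-1/72 - 23) = -6*(-1657/72) = 1657/12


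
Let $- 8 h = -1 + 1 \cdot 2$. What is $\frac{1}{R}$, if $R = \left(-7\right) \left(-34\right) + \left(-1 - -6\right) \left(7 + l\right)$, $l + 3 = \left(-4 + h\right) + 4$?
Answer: $\frac{8}{2059} \approx 0.0038854$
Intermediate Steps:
$h = - \frac{1}{8}$ ($h = - \frac{-1 + 1 \cdot 2}{8} = - \frac{-1 + 2}{8} = \left(- \frac{1}{8}\right) 1 = - \frac{1}{8} \approx -0.125$)
$l = - \frac{25}{8}$ ($l = -3 + \left(\left(-4 - \frac{1}{8}\right) + 4\right) = -3 + \left(- \frac{33}{8} + 4\right) = -3 - \frac{1}{8} = - \frac{25}{8} \approx -3.125$)
$R = \frac{2059}{8}$ ($R = \left(-7\right) \left(-34\right) + \left(-1 - -6\right) \left(7 - \frac{25}{8}\right) = 238 + \left(-1 + 6\right) \frac{31}{8} = 238 + 5 \cdot \frac{31}{8} = 238 + \frac{155}{8} = \frac{2059}{8} \approx 257.38$)
$\frac{1}{R} = \frac{1}{\frac{2059}{8}} = \frac{8}{2059}$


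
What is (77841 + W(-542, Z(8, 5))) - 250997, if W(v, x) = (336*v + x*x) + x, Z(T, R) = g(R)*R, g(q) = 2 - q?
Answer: -355058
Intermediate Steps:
Z(T, R) = R*(2 - R) (Z(T, R) = (2 - R)*R = R*(2 - R))
W(v, x) = x + x² + 336*v (W(v, x) = (336*v + x²) + x = (x² + 336*v) + x = x + x² + 336*v)
(77841 + W(-542, Z(8, 5))) - 250997 = (77841 + (5*(2 - 1*5) + (5*(2 - 1*5))² + 336*(-542))) - 250997 = (77841 + (5*(2 - 5) + (5*(2 - 5))² - 182112)) - 250997 = (77841 + (5*(-3) + (5*(-3))² - 182112)) - 250997 = (77841 + (-15 + (-15)² - 182112)) - 250997 = (77841 + (-15 + 225 - 182112)) - 250997 = (77841 - 181902) - 250997 = -104061 - 250997 = -355058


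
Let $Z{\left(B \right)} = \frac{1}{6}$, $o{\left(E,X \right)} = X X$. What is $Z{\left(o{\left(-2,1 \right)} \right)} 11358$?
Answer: $1893$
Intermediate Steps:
$o{\left(E,X \right)} = X^{2}$
$Z{\left(B \right)} = \frac{1}{6}$
$Z{\left(o{\left(-2,1 \right)} \right)} 11358 = \frac{1}{6} \cdot 11358 = 1893$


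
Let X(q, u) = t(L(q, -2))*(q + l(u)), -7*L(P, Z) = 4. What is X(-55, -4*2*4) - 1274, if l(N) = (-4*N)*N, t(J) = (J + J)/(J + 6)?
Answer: -7602/19 ≈ -400.11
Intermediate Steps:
L(P, Z) = -4/7 (L(P, Z) = -⅐*4 = -4/7)
t(J) = 2*J/(6 + J) (t(J) = (2*J)/(6 + J) = 2*J/(6 + J))
l(N) = -4*N²
X(q, u) = -4*q/19 + 16*u²/19 (X(q, u) = (2*(-4/7)/(6 - 4/7))*(q - 4*u²) = (2*(-4/7)/(38/7))*(q - 4*u²) = (2*(-4/7)*(7/38))*(q - 4*u²) = -4*(q - 4*u²)/19 = -4*q/19 + 16*u²/19)
X(-55, -4*2*4) - 1274 = (-4/19*(-55) + 16*(-4*2*4)²/19) - 1274 = (220/19 + 16*(-8*4)²/19) - 1274 = (220/19 + (16/19)*(-32)²) - 1274 = (220/19 + (16/19)*1024) - 1274 = (220/19 + 16384/19) - 1274 = 16604/19 - 1274 = -7602/19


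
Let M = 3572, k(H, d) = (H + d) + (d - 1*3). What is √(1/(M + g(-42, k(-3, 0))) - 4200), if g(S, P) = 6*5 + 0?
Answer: I*√54492493198/3602 ≈ 64.807*I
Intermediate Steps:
k(H, d) = -3 + H + 2*d (k(H, d) = (H + d) + (d - 3) = (H + d) + (-3 + d) = -3 + H + 2*d)
g(S, P) = 30 (g(S, P) = 30 + 0 = 30)
√(1/(M + g(-42, k(-3, 0))) - 4200) = √(1/(3572 + 30) - 4200) = √(1/3602 - 4200) = √(-15128399/3602) = I*√54492493198/3602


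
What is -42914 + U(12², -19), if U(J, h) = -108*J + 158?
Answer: -58308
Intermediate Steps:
U(J, h) = 158 - 108*J
-42914 + U(12², -19) = -42914 + (158 - 108*12²) = -42914 + (158 - 108*144) = -42914 + (158 - 15552) = -42914 - 15394 = -58308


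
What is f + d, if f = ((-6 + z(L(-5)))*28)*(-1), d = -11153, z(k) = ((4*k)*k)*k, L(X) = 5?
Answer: -24985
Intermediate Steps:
z(k) = 4*k³ (z(k) = (4*k²)*k = 4*k³)
f = -13832 (f = ((-6 + 4*5³)*28)*(-1) = ((-6 + 4*125)*28)*(-1) = ((-6 + 500)*28)*(-1) = (494*28)*(-1) = 13832*(-1) = -13832)
f + d = -13832 - 11153 = -24985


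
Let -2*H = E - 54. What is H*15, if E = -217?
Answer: 4065/2 ≈ 2032.5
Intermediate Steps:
H = 271/2 (H = -(-217 - 54)/2 = -½*(-271) = 271/2 ≈ 135.50)
H*15 = (271/2)*15 = 4065/2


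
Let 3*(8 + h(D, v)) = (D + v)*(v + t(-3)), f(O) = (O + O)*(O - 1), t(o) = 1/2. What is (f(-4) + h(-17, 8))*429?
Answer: 5577/2 ≈ 2788.5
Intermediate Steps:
t(o) = ½
f(O) = 2*O*(-1 + O) (f(O) = (2*O)*(-1 + O) = 2*O*(-1 + O))
h(D, v) = -8 + (½ + v)*(D + v)/3 (h(D, v) = -8 + ((D + v)*(v + ½))/3 = -8 + ((D + v)*(½ + v))/3 = -8 + ((½ + v)*(D + v))/3 = -8 + (½ + v)*(D + v)/3)
(f(-4) + h(-17, 8))*429 = (2*(-4)*(-1 - 4) + (-8 + (⅓)*8² + (⅙)*(-17) + (⅙)*8 + (⅓)*(-17)*8))*429 = (2*(-4)*(-5) + (-8 + (⅓)*64 - 17/6 + 4/3 - 136/3))*429 = (40 + (-8 + 64/3 - 17/6 + 4/3 - 136/3))*429 = (40 - 67/2)*429 = (13/2)*429 = 5577/2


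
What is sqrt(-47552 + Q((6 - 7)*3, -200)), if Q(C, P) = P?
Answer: 2*I*sqrt(11938) ≈ 218.52*I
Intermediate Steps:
sqrt(-47552 + Q((6 - 7)*3, -200)) = sqrt(-47552 - 200) = sqrt(-47752) = 2*I*sqrt(11938)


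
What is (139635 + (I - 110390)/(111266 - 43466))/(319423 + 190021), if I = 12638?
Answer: 197232401/719589650 ≈ 0.27409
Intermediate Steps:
(139635 + (I - 110390)/(111266 - 43466))/(319423 + 190021) = (139635 + (12638 - 110390)/(111266 - 43466))/(319423 + 190021) = (139635 - 97752/67800)/509444 = (139635 - 97752*1/67800)*(1/509444) = (139635 - 4073/2825)*(1/509444) = (394464802/2825)*(1/509444) = 197232401/719589650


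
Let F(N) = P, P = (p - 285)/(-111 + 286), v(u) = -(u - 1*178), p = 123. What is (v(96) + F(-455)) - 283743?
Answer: -49640837/175 ≈ -2.8366e+5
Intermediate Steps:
v(u) = 178 - u (v(u) = -(u - 178) = -(-178 + u) = 178 - u)
P = -162/175 (P = (123 - 285)/(-111 + 286) = -162/175 ≈ -0.92571)
F(N) = -162/175
(v(96) + F(-455)) - 283743 = ((178 - 1*96) - 162/175) - 283743 = ((178 - 96) - 162/175) - 283743 = (82 - 162/175) - 283743 = 14188/175 - 283743 = -49640837/175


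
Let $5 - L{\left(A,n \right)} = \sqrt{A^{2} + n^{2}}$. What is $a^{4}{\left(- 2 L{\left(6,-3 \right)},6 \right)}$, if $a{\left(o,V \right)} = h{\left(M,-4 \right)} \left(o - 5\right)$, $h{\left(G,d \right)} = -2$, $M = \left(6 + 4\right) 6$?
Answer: $5216400 - 2332800 \sqrt{5} \approx 100.62$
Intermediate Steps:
$M = 60$ ($M = 10 \cdot 6 = 60$)
$L{\left(A,n \right)} = 5 - \sqrt{A^{2} + n^{2}}$
$a{\left(o,V \right)} = 10 - 2 o$ ($a{\left(o,V \right)} = - 2 \left(o - 5\right) = - 2 \left(-5 + o\right) = 10 - 2 o$)
$a^{4}{\left(- 2 L{\left(6,-3 \right)},6 \right)} = \left(10 - 2 \left(- 2 \left(5 - \sqrt{6^{2} + \left(-3\right)^{2}}\right)\right)\right)^{4} = \left(10 - 2 \left(- 2 \left(5 - \sqrt{36 + 9}\right)\right)\right)^{4} = \left(10 - 2 \left(- 2 \left(5 - \sqrt{45}\right)\right)\right)^{4} = \left(10 - 2 \left(- 2 \left(5 - 3 \sqrt{5}\right)\right)\right)^{4} = \left(10 - 2 \left(-10 + 6 \sqrt{5}\right)\right)^{4} = \left(10 + \left(20 - 12 \sqrt{5}\right)\right)^{4} = \left(30 - 12 \sqrt{5}\right)^{4}$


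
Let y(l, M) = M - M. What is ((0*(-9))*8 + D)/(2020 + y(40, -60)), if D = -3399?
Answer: -3399/2020 ≈ -1.6827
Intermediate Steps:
y(l, M) = 0
((0*(-9))*8 + D)/(2020 + y(40, -60)) = ((0*(-9))*8 - 3399)/(2020 + 0) = (0*8 - 3399)/2020 = (0 - 3399)*(1/2020) = -3399*1/2020 = -3399/2020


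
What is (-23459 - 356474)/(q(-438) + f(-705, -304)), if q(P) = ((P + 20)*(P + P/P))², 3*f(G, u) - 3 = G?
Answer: -379933/33366867322 ≈ -1.1387e-5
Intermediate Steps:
f(G, u) = 1 + G/3
q(P) = (1 + P)²*(20 + P)² (q(P) = ((20 + P)*(P + 1))² = ((20 + P)*(1 + P))² = ((1 + P)*(20 + P))² = (1 + P)²*(20 + P)²)
(-23459 - 356474)/(q(-438) + f(-705, -304)) = (-23459 - 356474)/((1 - 438)²*(20 - 438)² + (1 + (⅓)*(-705))) = -379933/((-437)²*(-418)² + (1 - 235)) = -379933/(190969*174724 - 234) = -379933/(33366867556 - 234) = -379933/33366867322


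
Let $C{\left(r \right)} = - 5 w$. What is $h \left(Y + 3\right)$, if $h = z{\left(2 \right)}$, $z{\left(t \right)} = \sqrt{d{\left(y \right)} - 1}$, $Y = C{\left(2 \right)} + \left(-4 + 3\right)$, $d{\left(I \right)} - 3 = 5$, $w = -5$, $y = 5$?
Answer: $27 \sqrt{7} \approx 71.435$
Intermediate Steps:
$d{\left(I \right)} = 8$ ($d{\left(I \right)} = 3 + 5 = 8$)
$C{\left(r \right)} = 25$ ($C{\left(r \right)} = \left(-5\right) \left(-5\right) = 25$)
$Y = 24$ ($Y = 25 + \left(-4 + 3\right) = 25 - 1 = 24$)
$z{\left(t \right)} = \sqrt{7}$ ($z{\left(t \right)} = \sqrt{8 - 1} = \sqrt{7}$)
$h = \sqrt{7} \approx 2.6458$
$h \left(Y + 3\right) = \sqrt{7} \left(24 + 3\right) = \sqrt{7} \cdot 27 = 27 \sqrt{7}$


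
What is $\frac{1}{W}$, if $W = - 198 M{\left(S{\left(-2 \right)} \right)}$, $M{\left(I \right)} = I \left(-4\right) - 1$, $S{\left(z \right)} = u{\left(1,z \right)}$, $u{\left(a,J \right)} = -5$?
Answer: $- \frac{1}{3762} \approx -0.00026582$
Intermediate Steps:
$S{\left(z \right)} = -5$
$M{\left(I \right)} = -1 - 4 I$ ($M{\left(I \right)} = - 4 I - 1 = -1 - 4 I$)
$W = -3762$ ($W = - 198 \left(-1 - -20\right) = - 198 \left(-1 + 20\right) = \left(-198\right) 19 = -3762$)
$\frac{1}{W} = \frac{1}{-3762} = - \frac{1}{3762}$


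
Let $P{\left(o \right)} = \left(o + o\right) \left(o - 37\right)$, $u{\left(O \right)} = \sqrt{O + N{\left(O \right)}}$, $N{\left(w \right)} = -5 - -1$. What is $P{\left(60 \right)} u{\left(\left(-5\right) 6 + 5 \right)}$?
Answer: $2760 i \sqrt{29} \approx 14863.0 i$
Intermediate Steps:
$N{\left(w \right)} = -4$ ($N{\left(w \right)} = -5 + 1 = -4$)
$u{\left(O \right)} = \sqrt{-4 + O}$ ($u{\left(O \right)} = \sqrt{O - 4} = \sqrt{-4 + O}$)
$P{\left(o \right)} = 2 o \left(-37 + o\right)$
$P{\left(60 \right)} u{\left(\left(-5\right) 6 + 5 \right)} = 2 \cdot 60 \left(-37 + 60\right) \sqrt{-4 + \left(\left(-5\right) 6 + 5\right)} = 2 \cdot 60 \cdot 23 \sqrt{-4 + \left(-30 + 5\right)} = 2760 \sqrt{-4 - 25} = 2760 \sqrt{-29} = 2760 i \sqrt{29}$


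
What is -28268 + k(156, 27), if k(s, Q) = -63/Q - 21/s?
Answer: -4410193/156 ≈ -28270.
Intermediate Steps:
-28268 + k(156, 27) = -28268 + (-63/27 - 21/156) = -28268 + (-63*1/27 - 21*1/156) = -28268 + (-7/3 - 7/52) = -28268 - 385/156 = -4410193/156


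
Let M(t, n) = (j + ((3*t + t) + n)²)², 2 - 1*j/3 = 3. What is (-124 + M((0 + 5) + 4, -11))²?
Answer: 149583297600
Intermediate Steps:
j = -3 (j = 6 - 3*3 = 6 - 9 = -3)
M(t, n) = (-3 + (n + 4*t)²)² (M(t, n) = (-3 + ((3*t + t) + n)²)² = (-3 + (4*t + n)²)² = (-3 + (n + 4*t)²)²)
(-124 + M((0 + 5) + 4, -11))² = (-124 + (-3 + (-11 + 4*((0 + 5) + 4))²)²)² = (-124 + (-3 + (-11 + 4*(5 + 4))²)²)² = (-124 + (-3 + (-11 + 4*9)²)²)² = (-124 + (-3 + (-11 + 36)²)²)² = (-124 + (-3 + 25²)²)² = (-124 + (-3 + 625)²)² = (-124 + 622²)² = (-124 + 386884)² = 386760² = 149583297600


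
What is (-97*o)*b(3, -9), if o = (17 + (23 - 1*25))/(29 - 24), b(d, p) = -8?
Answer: 2328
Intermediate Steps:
o = 3 (o = (17 + (23 - 25))/5 = (17 - 2)*(1/5) = 15*(1/5) = 3)
(-97*o)*b(3, -9) = -97*3*(-8) = -291*(-8) = 2328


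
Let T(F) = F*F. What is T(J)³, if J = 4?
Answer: 4096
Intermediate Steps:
T(F) = F²
T(J)³ = (4²)³ = 16³ = 4096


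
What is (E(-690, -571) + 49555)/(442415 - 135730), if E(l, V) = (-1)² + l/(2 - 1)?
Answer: 48866/306685 ≈ 0.15934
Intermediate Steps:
E(l, V) = 1 + l (E(l, V) = 1 + l/1 = 1 + 1*l = 1 + l)
(E(-690, -571) + 49555)/(442415 - 135730) = ((1 - 690) + 49555)/(442415 - 135730) = (-689 + 49555)/306685 = 48866*(1/306685) = 48866/306685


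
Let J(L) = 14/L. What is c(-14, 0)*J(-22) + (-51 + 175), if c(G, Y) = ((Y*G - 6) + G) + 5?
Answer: 1469/11 ≈ 133.55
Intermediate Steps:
c(G, Y) = -1 + G + G*Y (c(G, Y) = ((G*Y - 6) + G) + 5 = ((-6 + G*Y) + G) + 5 = (-6 + G + G*Y) + 5 = -1 + G + G*Y)
c(-14, 0)*J(-22) + (-51 + 175) = (-1 - 14 - 14*0)*(14/(-22)) + (-51 + 175) = (-1 - 14 + 0)*(14*(-1/22)) + 124 = -15*(-7/11) + 124 = 105/11 + 124 = 1469/11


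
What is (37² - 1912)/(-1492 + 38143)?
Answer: -181/12217 ≈ -0.014815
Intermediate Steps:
(37² - 1912)/(-1492 + 38143) = (1369 - 1912)/36651 = -543*1/36651 = -181/12217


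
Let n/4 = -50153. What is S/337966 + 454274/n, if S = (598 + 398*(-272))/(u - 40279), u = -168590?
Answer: -2672288493219475/1180110462543154 ≈ -2.2644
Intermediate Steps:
n = -200612 (n = 4*(-50153) = -200612)
S = 35886/69623 (S = (598 + 398*(-272))/(-168590 - 40279) = (598 - 108256)/(-208869) = -107658*(-1/208869) = 35886/69623 ≈ 0.51543)
S/337966 + 454274/n = (35886/69623)/337966 + 454274/(-200612) = (35886/69623)*(1/337966) + 454274*(-1/200612) = 17943/11765103409 - 227137/100306 = -2672288493219475/1180110462543154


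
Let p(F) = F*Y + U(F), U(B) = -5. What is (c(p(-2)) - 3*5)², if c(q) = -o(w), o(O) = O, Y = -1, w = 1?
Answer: 256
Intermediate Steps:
p(F) = -5 - F (p(F) = F*(-1) - 5 = -F - 5 = -5 - F)
c(q) = -1 (c(q) = -1*1 = -1)
(c(p(-2)) - 3*5)² = (-1 - 3*5)² = (-1 - 15)² = (-16)² = 256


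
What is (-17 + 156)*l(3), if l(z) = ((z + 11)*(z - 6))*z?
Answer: -17514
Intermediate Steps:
l(z) = z*(-6 + z)*(11 + z) (l(z) = ((11 + z)*(-6 + z))*z = ((-6 + z)*(11 + z))*z = z*(-6 + z)*(11 + z))
(-17 + 156)*l(3) = (-17 + 156)*(3*(-66 + 3² + 5*3)) = 139*(3*(-66 + 9 + 15)) = 139*(3*(-42)) = 139*(-126) = -17514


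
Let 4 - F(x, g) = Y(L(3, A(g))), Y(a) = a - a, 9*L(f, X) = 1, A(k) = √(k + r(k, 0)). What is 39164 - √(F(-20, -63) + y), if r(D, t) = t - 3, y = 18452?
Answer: 39164 - 2*√4614 ≈ 39028.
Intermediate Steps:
r(D, t) = -3 + t
A(k) = √(-3 + k) (A(k) = √(k + (-3 + 0)) = √(k - 3) = √(-3 + k))
L(f, X) = ⅑ (L(f, X) = (⅑)*1 = ⅑)
Y(a) = 0
F(x, g) = 4 (F(x, g) = 4 - 1*0 = 4 + 0 = 4)
39164 - √(F(-20, -63) + y) = 39164 - √(4 + 18452) = 39164 - √18456 = 39164 - 2*√4614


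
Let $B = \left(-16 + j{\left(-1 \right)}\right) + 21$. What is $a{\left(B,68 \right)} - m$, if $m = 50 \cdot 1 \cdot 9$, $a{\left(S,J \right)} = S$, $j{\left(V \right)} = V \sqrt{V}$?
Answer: $-445 - i \approx -445.0 - 1.0 i$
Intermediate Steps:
$j{\left(V \right)} = V^{\frac{3}{2}}$
$B = 5 - i$ ($B = \left(-16 + \left(-1\right)^{\frac{3}{2}}\right) + 21 = \left(-16 - i\right) + 21 = 5 - i \approx 5.0 - 1.0 i$)
$m = 450$ ($m = 50 \cdot 9 = 450$)
$a{\left(B,68 \right)} - m = \left(5 - i\right) - 450 = -445 - i$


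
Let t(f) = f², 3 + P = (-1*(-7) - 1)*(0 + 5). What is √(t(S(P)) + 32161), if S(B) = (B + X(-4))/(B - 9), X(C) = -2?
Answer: √10420789/18 ≈ 179.34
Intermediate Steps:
P = 27 (P = -3 + (-1*(-7) - 1)*(0 + 5) = -3 + (7 - 1)*5 = -3 + 6*5 = -3 + 30 = 27)
S(B) = (-2 + B)/(-9 + B) (S(B) = (B - 2)/(B - 9) = (-2 + B)/(-9 + B))
√(t(S(P)) + 32161) = √(((-2 + 27)/(-9 + 27))² + 32161) = √((25/18)² + 32161) = √(625/324 + 32161) = √(10420789/324) = √10420789/18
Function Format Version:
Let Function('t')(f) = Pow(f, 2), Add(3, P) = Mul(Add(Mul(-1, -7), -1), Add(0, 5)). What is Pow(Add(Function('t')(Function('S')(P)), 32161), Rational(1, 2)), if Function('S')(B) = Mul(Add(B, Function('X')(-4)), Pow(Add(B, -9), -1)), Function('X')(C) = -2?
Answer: Mul(Rational(1, 18), Pow(10420789, Rational(1, 2))) ≈ 179.34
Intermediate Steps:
P = 27 (P = Add(-3, Mul(Add(Mul(-1, -7), -1), Add(0, 5))) = Add(-3, Mul(Add(7, -1), 5)) = Add(-3, Mul(6, 5)) = Add(-3, 30) = 27)
Function('S')(B) = Mul(Pow(Add(-9, B), -1), Add(-2, B)) (Function('S')(B) = Mul(Add(B, -2), Pow(Add(B, -9), -1)) = Mul(Add(-2, B), Pow(Add(-9, B), -1)) = Mul(Pow(Add(-9, B), -1), Add(-2, B)))
Pow(Add(Function('t')(Function('S')(P)), 32161), Rational(1, 2)) = Pow(Add(Pow(Mul(Pow(Add(-9, 27), -1), Add(-2, 27)), 2), 32161), Rational(1, 2)) = Pow(Add(Pow(Mul(Pow(18, -1), 25), 2), 32161), Rational(1, 2)) = Pow(Add(Pow(Mul(Rational(1, 18), 25), 2), 32161), Rational(1, 2)) = Pow(Add(Pow(Rational(25, 18), 2), 32161), Rational(1, 2)) = Pow(Add(Rational(625, 324), 32161), Rational(1, 2)) = Pow(Rational(10420789, 324), Rational(1, 2)) = Mul(Rational(1, 18), Pow(10420789, Rational(1, 2)))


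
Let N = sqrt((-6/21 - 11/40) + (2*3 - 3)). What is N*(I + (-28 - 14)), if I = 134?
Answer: 23*sqrt(47810)/35 ≈ 143.69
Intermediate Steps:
N = sqrt(47810)/140 (N = sqrt((-6*1/21 - 11*1/40) + (6 - 3)) = sqrt((-2/7 - 11/40) + 3) = sqrt(-157/280 + 3) = sqrt(683/280) = sqrt(47810)/140 ≈ 1.5618)
N*(I + (-28 - 14)) = (sqrt(47810)/140)*(134 + (-28 - 14)) = (sqrt(47810)/140)*(134 - 42) = (sqrt(47810)/140)*92 = 23*sqrt(47810)/35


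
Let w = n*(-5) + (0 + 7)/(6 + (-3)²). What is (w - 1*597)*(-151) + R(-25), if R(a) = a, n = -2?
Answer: 1328123/15 ≈ 88542.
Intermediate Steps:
w = 157/15 (w = -2*(-5) + (0 + 7)/(6 + (-3)²) = 10 + 7/(6 + 9) = 10 + 7/15 = 157/15 ≈ 10.467)
(w - 1*597)*(-151) + R(-25) = (157/15 - 1*597)*(-151) - 25 = (157/15 - 597)*(-151) - 25 = -8798/15*(-151) - 25 = 1328498/15 - 25 = 1328123/15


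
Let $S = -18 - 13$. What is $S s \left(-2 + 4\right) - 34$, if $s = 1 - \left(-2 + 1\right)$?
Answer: $-158$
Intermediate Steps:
$S = -31$
$s = 2$ ($s = 1 - -1 = 1 + 1 = 2$)
$S s \left(-2 + 4\right) - 34 = - 31 \cdot 2 \left(-2 + 4\right) - 34 = - 31 \cdot 2 \cdot 2 - 34 = \left(-31\right) 4 - 34 = -124 - 34 = -158$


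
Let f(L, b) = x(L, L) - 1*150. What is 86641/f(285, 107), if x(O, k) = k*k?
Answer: 3767/3525 ≈ 1.0687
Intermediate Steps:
x(O, k) = k²
f(L, b) = -150 + L² (f(L, b) = L² - 1*150 = L² - 150 = -150 + L²)
86641/f(285, 107) = 86641/(-150 + 285²) = 86641/(-150 + 81225) = 86641/81075 = 86641*(1/81075) = 3767/3525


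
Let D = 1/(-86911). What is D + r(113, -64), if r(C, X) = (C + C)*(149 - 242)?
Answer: -1826695399/86911 ≈ -21018.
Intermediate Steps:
r(C, X) = -186*C (r(C, X) = (2*C)*(-93) = -186*C)
D = -1/86911 ≈ -1.1506e-5
D + r(113, -64) = -1/86911 - 186*113 = -1/86911 - 21018 = -1826695399/86911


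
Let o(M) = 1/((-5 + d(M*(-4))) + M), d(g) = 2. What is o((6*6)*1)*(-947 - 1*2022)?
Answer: -2969/33 ≈ -89.970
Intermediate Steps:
o(M) = 1/(-3 + M) (o(M) = 1/((-5 + 2) + M) = 1/(-3 + M))
o((6*6)*1)*(-947 - 1*2022) = (-947 - 1*2022)/(-3 + (6*6)*1) = (-947 - 2022)/(-3 + 36*1) = -2969/(-3 + 36) = -2969/33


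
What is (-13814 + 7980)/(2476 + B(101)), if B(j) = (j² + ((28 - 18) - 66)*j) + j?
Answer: -2917/3561 ≈ -0.81915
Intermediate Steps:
B(j) = j² - 55*j (B(j) = (j² + (10 - 66)*j) + j = (j² - 56*j) + j = j² - 55*j)
(-13814 + 7980)/(2476 + B(101)) = (-13814 + 7980)/(2476 + 101*(-55 + 101)) = -5834/(2476 + 101*46) = -5834/(2476 + 4646) = -5834/7122 = -5834*1/7122 = -2917/3561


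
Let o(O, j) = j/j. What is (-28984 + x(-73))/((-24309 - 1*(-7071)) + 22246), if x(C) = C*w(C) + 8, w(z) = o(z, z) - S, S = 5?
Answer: -7171/1252 ≈ -5.7276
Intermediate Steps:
o(O, j) = 1
w(z) = -4 (w(z) = 1 - 1*5 = 1 - 5 = -4)
x(C) = 8 - 4*C (x(C) = C*(-4) + 8 = -4*C + 8 = 8 - 4*C)
(-28984 + x(-73))/((-24309 - 1*(-7071)) + 22246) = (-28984 + (8 - 4*(-73)))/((-24309 - 1*(-7071)) + 22246) = (-28984 + (8 + 292))/((-24309 + 7071) + 22246) = (-28984 + 300)/(-17238 + 22246) = -28684/5008 = -28684*1/5008 = -7171/1252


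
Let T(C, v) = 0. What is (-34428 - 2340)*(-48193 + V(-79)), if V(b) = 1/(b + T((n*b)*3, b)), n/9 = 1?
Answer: 139984894464/79 ≈ 1.7720e+9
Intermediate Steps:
n = 9 (n = 9*1 = 9)
V(b) = 1/b (V(b) = 1/(b + 0) = 1/b)
(-34428 - 2340)*(-48193 + V(-79)) = (-34428 - 2340)*(-48193 + 1/(-79)) = -36768*(-48193 - 1/79) = -36768*(-3807248/79) = 139984894464/79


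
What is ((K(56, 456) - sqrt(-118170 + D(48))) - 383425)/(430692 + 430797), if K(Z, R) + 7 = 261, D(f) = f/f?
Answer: -383171/861489 - I*sqrt(118169)/861489 ≈ -0.44478 - 0.00039903*I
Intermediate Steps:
D(f) = 1
K(Z, R) = 254 (K(Z, R) = -7 + 261 = 254)
((K(56, 456) - sqrt(-118170 + D(48))) - 383425)/(430692 + 430797) = ((254 - sqrt(-118170 + 1)) - 383425)/(430692 + 430797) = ((254 - sqrt(-118169)) - 383425)/861489 = ((254 - I*sqrt(118169)) - 383425)*(1/861489) = (-383171 - I*sqrt(118169))*(1/861489) = -383171/861489 - I*sqrt(118169)/861489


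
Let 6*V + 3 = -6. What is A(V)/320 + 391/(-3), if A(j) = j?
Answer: -250249/1920 ≈ -130.34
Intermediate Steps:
V = -3/2 (V = -½ + (⅙)*(-6) = -½ - 1 = -3/2 ≈ -1.5000)
A(V)/320 + 391/(-3) = -3/2/320 + 391/(-3) = -3/2*1/320 + 391*(-⅓) = -3/640 - 391/3 = -250249/1920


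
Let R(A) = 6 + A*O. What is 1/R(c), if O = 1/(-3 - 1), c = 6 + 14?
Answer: 1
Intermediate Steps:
c = 20
O = -1/4 (O = 1/(-4) = -1/4 ≈ -0.25000)
R(A) = 6 - A/4 (R(A) = 6 + A*(-1/4) = 6 - A/4)
1/R(c) = 1/(6 - 1/4*20) = 1/(6 - 5) = 1/1 = 1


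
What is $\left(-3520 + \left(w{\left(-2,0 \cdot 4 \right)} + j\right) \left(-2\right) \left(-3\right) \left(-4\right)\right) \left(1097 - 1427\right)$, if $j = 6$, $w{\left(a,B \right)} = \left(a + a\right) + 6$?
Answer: $1224960$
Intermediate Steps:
$w{\left(a,B \right)} = 6 + 2 a$ ($w{\left(a,B \right)} = 2 a + 6 = 6 + 2 a$)
$\left(-3520 + \left(w{\left(-2,0 \cdot 4 \right)} + j\right) \left(-2\right) \left(-3\right) \left(-4\right)\right) \left(1097 - 1427\right) = \left(-3520 + \left(\left(6 + 2 \left(-2\right)\right) + 6\right) \left(-2\right) \left(-3\right) \left(-4\right)\right) \left(1097 - 1427\right) = \left(-3520 + \left(\left(6 - 4\right) + 6\right) 6 \left(-4\right)\right) \left(-330\right) = \left(-3520 + \left(2 + 6\right) \left(-24\right)\right) \left(-330\right) = \left(-3520 + 8 \left(-24\right)\right) \left(-330\right) = \left(-3520 - 192\right) \left(-330\right) = \left(-3712\right) \left(-330\right) = 1224960$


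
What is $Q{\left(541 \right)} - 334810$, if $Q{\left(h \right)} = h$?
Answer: $-334269$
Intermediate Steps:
$Q{\left(541 \right)} - 334810 = 541 - 334810 = -334269$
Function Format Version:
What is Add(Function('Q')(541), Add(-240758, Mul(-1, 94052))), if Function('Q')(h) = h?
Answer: -334269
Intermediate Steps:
Add(Function('Q')(541), Add(-240758, Mul(-1, 94052))) = Add(541, Add(-240758, Mul(-1, 94052))) = Add(541, Add(-240758, -94052)) = Add(541, -334810) = -334269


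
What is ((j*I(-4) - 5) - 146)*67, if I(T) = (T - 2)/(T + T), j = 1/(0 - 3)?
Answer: -40535/4 ≈ -10134.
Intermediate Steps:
j = -1/3 (j = 1/(-3) = -1/3 ≈ -0.33333)
I(T) = (-2 + T)/(2*T) (I(T) = (-2 + T)/((2*T)) = (-2 + T)*(1/(2*T)) = (-2 + T)/(2*T))
((j*I(-4) - 5) - 146)*67 = ((-(-2 - 4)/(6*(-4)) - 5) - 146)*67 = ((-(-1)*(-6)/(6*4) - 5) - 146)*67 = ((-1/3*3/4 - 5) - 146)*67 = ((-1/4 - 5) - 146)*67 = (-21/4 - 146)*67 = -605/4*67 = -40535/4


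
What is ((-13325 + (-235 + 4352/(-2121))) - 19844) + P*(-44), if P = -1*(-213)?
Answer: -90732248/2121 ≈ -42778.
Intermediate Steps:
P = 213
((-13325 + (-235 + 4352/(-2121))) - 19844) + P*(-44) = ((-13325 + (-235 + 4352/(-2121))) - 19844) + 213*(-44) = ((-13325 + (-235 + 4352*(-1/2121))) - 19844) - 9372 = ((-13325 + (-235 - 4352/2121)) - 19844) - 9372 = ((-13325 - 502787/2121) - 19844) - 9372 = (-28765112/2121 - 19844) - 9372 = -70854236/2121 - 9372 = -90732248/2121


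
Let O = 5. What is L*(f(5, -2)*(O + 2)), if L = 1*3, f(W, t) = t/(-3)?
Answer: 14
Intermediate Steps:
f(W, t) = -t/3 (f(W, t) = t*(-⅓) = -t/3)
L = 3
L*(f(5, -2)*(O + 2)) = 3*((-⅓*(-2))*(5 + 2)) = 3*((⅔)*7) = 3*(14/3) = 14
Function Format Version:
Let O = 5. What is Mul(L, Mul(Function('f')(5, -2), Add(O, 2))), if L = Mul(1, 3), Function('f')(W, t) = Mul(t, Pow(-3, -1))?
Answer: 14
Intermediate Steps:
Function('f')(W, t) = Mul(Rational(-1, 3), t) (Function('f')(W, t) = Mul(t, Rational(-1, 3)) = Mul(Rational(-1, 3), t))
L = 3
Mul(L, Mul(Function('f')(5, -2), Add(O, 2))) = Mul(3, Mul(Mul(Rational(-1, 3), -2), Add(5, 2))) = Mul(3, Mul(Rational(2, 3), 7)) = Mul(3, Rational(14, 3)) = 14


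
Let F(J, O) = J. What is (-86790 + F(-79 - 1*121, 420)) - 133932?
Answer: -220922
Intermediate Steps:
(-86790 + F(-79 - 1*121, 420)) - 133932 = (-86790 + (-79 - 1*121)) - 133932 = (-86790 + (-79 - 121)) - 133932 = (-86790 - 200) - 133932 = -86990 - 133932 = -220922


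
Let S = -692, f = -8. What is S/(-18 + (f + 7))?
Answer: 692/19 ≈ 36.421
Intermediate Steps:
S/(-18 + (f + 7)) = -692/(-18 + (-8 + 7)) = -692/(-18 - 1) = -692/(-19) = -692*(-1/19) = 692/19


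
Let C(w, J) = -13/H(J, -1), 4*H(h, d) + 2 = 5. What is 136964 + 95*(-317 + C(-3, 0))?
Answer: 315607/3 ≈ 1.0520e+5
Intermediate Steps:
H(h, d) = 3/4 (H(h, d) = -1/2 + (1/4)*5 = -1/2 + 5/4 = 3/4)
C(w, J) = -52/3 (C(w, J) = -13/3/4 = -13*4/3 = -52/3)
136964 + 95*(-317 + C(-3, 0)) = 136964 + 95*(-317 - 52/3) = 136964 + 95*(-1003/3) = 136964 - 95285/3 = 315607/3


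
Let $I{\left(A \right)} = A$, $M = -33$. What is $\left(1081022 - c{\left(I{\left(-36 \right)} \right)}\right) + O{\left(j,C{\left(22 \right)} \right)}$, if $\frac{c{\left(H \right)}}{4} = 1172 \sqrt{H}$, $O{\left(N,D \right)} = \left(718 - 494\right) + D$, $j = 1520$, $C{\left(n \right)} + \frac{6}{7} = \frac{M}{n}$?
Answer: $\frac{15137411}{14} - 28128 i \approx 1.0812 \cdot 10^{6} - 28128.0 i$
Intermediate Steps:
$C{\left(n \right)} = - \frac{6}{7} - \frac{33}{n}$
$O{\left(N,D \right)} = 224 + D$
$c{\left(H \right)} = 4688 \sqrt{H}$ ($c{\left(H \right)} = 4 \cdot 1172 \sqrt{H} = 4688 \sqrt{H}$)
$\left(1081022 - c{\left(I{\left(-36 \right)} \right)}\right) + O{\left(j,C{\left(22 \right)} \right)} = \left(1081022 - 4688 \sqrt{-36}\right) + \left(224 - \left(\frac{6}{7} + \frac{33}{22}\right)\right) = \left(1081022 - 4688 \cdot 6 i\right) + \left(224 - \frac{33}{14}\right) = \left(1081022 - 28128 i\right) + \left(224 - \frac{33}{14}\right) = \left(1081022 - 28128 i\right) + \frac{3103}{14} = \frac{15137411}{14} - 28128 i$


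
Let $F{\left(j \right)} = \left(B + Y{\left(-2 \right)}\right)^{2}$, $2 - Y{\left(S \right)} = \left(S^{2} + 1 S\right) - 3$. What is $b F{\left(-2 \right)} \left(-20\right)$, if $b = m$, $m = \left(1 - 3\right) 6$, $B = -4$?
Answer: $240$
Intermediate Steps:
$Y{\left(S \right)} = 5 - S - S^{2}$ ($Y{\left(S \right)} = 2 - \left(\left(S^{2} + 1 S\right) - 3\right) = 2 - \left(\left(S^{2} + S\right) - 3\right) = 2 - \left(\left(S + S^{2}\right) - 3\right) = 2 - \left(-3 + S + S^{2}\right) = 5 - S - S^{2}$)
$m = -12$ ($m = \left(-2\right) 6 = -12$)
$b = -12$
$F{\left(j \right)} = 1$ ($F{\left(j \right)} = \left(-4 - -3\right)^{2} = \left(-4 + \left(5 + 2 - 4\right)\right)^{2} = \left(-4 + 3\right)^{2} = \left(-1\right)^{2} = 1$)
$b F{\left(-2 \right)} \left(-20\right) = \left(-12\right) 1 \left(-20\right) = \left(-12\right) \left(-20\right) = 240$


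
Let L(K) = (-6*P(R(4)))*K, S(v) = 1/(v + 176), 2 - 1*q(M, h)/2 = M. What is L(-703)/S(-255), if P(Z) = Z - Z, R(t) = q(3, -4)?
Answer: 0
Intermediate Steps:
q(M, h) = 4 - 2*M
S(v) = 1/(176 + v)
R(t) = -2 (R(t) = 4 - 2*3 = 4 - 6 = -2)
P(Z) = 0
L(K) = 0 (L(K) = (-6*0)*K = 0*K = 0)
L(-703)/S(-255) = 0/(1/(176 - 255)) = 0/(1/(-79)) = 0/(-1/79) = 0*(-79) = 0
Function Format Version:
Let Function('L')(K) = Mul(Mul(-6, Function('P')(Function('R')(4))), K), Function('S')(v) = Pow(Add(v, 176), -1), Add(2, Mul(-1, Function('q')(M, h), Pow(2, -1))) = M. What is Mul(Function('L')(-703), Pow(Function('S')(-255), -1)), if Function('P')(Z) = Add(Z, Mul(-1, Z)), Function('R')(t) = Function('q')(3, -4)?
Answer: 0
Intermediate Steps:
Function('q')(M, h) = Add(4, Mul(-2, M))
Function('S')(v) = Pow(Add(176, v), -1)
Function('R')(t) = -2 (Function('R')(t) = Add(4, Mul(-2, 3)) = Add(4, -6) = -2)
Function('P')(Z) = 0
Function('L')(K) = 0 (Function('L')(K) = Mul(Mul(-6, 0), K) = Mul(0, K) = 0)
Mul(Function('L')(-703), Pow(Function('S')(-255), -1)) = Mul(0, Pow(Pow(Add(176, -255), -1), -1)) = Mul(0, Pow(Pow(-79, -1), -1)) = Mul(0, Pow(Rational(-1, 79), -1)) = Mul(0, -79) = 0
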